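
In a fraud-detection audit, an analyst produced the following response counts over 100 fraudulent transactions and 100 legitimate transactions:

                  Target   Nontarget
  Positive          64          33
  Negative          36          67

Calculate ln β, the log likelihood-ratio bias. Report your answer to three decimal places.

ln β = 0.033

H = 64/100 = 0.6400
FA = 33/100 = 0.3300
z(H) = z(0.6400) = 0.3585
z(FA) = z(0.3300) = -0.4399
ln β = −½·[z(H)² − z(FA)²] = −0.5 × (0.1285 − 0.1935) = 0.0325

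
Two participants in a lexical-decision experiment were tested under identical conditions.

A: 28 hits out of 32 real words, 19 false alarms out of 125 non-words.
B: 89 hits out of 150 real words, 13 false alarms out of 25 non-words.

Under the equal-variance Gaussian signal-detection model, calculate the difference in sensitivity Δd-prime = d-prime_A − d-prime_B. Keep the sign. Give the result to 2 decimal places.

A: z(0.8750) = 1.150, z(0.1520) = -1.028, d' = 2.178
B: z(0.5933) = 0.236, z(0.5200) = 0.050, d' = 0.186
Δd' = d'_A − d'_B = 2.178 − 0.186 = 1.992
A has the higher sensitivity.

Δd-prime = 1.99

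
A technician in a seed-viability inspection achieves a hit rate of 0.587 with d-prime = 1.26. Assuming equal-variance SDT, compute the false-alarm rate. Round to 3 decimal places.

false-alarm rate = 0.149

z(hit rate) = z(0.587) = 0.2198
z(FA) = z(H) − d' = 0.2198 − 1.26 = -1.0402
false-alarm rate = Φ(-1.0402) = 0.1491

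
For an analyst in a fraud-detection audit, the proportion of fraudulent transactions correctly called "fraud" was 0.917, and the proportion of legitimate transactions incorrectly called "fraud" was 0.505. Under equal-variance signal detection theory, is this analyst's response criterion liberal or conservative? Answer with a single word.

liberal

z(H) = 1.385, z(FA) = 0.013
c = −½·(z(H) + z(FA)) = -0.699
c < 0 → liberal criterion (biased toward responding “yes”).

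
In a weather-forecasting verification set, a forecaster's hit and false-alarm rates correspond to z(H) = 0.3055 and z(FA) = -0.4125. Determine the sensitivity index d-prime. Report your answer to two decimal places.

d' = z(H) − z(FA) = 0.3055 − (-0.4125) = 0.7180

d-prime = 0.72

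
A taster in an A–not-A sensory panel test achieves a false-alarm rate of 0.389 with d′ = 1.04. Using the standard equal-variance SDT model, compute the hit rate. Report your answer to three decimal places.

hit rate = 0.776

z(false-alarm rate) = z(0.389) = -0.2819
z(H) = z(FA) + d' = -0.2819 + 1.04 = 0.7581
hit rate = Φ(0.7581) = 0.7758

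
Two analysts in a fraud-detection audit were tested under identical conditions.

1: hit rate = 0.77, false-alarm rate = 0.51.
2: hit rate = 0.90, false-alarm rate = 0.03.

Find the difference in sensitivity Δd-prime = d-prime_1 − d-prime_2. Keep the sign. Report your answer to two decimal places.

Δd-prime = -2.45

1: z(0.77) = 0.739, z(0.51) = 0.025, d' = 0.714
2: z(0.90) = 1.282, z(0.03) = -1.881, d' = 3.163
Δd' = d'_1 − d'_2 = 0.714 − 3.163 = -2.449
2 has the higher sensitivity.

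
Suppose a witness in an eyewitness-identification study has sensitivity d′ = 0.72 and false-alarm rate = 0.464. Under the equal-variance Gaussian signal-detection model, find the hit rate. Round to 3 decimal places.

hit rate = 0.736

z(false-alarm rate) = z(0.464) = -0.0904
z(H) = z(FA) + d' = -0.0904 + 0.72 = 0.6296
hit rate = Φ(0.6296) = 0.7355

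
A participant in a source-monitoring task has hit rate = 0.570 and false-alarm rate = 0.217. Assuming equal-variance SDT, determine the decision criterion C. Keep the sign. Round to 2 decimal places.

C = 0.30

z(H) = 0.1764
z(FA) = -0.7824
c = −½·[z(H) + z(FA)] = −0.5 × (0.1764 + (-0.7824)) = 0.3030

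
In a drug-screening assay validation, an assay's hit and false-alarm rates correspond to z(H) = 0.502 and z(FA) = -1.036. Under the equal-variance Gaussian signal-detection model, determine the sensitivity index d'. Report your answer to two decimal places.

d' = z(H) − z(FA) = 0.502 − (-1.036) = 1.538

d' = 1.54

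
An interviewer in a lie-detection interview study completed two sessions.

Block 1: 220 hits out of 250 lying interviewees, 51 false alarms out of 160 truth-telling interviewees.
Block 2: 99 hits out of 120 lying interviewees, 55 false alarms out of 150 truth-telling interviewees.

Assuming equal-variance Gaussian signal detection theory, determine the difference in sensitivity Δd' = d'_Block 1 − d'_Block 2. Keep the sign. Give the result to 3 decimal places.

Δd' = 0.371

Block 1: z(0.8800) = 1.1750, z(0.3187) = -0.4713, d' = 1.6463
Block 2: z(0.8250) = 0.9346, z(0.3667) = -0.3406, d' = 1.2752
Δd' = d'_Block 1 − d'_Block 2 = 1.6463 − 1.2752 = 0.3711
Block 1 has the higher sensitivity.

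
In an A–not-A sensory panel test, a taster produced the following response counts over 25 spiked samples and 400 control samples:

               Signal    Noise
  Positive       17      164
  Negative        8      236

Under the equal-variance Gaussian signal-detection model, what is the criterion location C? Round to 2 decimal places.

C = -0.12

H = 17/25 = 0.6800
FA = 164/400 = 0.4100
z(H) = 0.468
z(FA) = -0.228
c = −½·[z(H) + z(FA)] = −0.5 × (0.468 + (-0.228)) = -0.120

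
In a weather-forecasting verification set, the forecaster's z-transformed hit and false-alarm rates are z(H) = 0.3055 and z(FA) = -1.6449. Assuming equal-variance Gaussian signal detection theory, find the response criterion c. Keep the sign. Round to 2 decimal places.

c = 0.67

c = −½·[z(H) + z(FA)] = −½·(0.3055 + (-1.6449)) = 0.6697
c > 0: the forecaster has a conservative response bias.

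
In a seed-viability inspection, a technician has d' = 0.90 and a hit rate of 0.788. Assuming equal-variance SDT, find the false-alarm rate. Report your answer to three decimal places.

false-alarm rate = 0.460

z(hit rate) = z(0.788) = 0.7995
z(FA) = z(H) − d' = 0.7995 − 0.90 = -0.1005
false-alarm rate = Φ(-0.1005) = 0.4600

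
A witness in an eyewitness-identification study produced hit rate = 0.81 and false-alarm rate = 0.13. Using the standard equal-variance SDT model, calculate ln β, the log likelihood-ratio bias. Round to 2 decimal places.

z(H) = z(0.81) = 0.878
z(FA) = z(0.13) = -1.126
ln β = −½·[z(H)² − z(FA)²] = −0.5 × (0.771 − 1.268) = 0.2485

ln β = 0.25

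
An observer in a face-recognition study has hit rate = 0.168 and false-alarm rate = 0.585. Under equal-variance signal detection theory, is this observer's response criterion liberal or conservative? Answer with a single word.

z(H) = -0.962, z(FA) = 0.215
c = −½·(z(H) + z(FA)) = 0.3735
c > 0 → conservative criterion (biased toward responding “no”).

conservative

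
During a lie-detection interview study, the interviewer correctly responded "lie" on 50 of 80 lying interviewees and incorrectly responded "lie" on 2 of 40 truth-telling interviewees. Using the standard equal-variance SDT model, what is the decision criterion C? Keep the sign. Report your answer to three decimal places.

C = 0.663

H = 50/80 = 0.6250
FA = 2/40 = 0.0500
z(0.6250) = 0.3186, z(0.0500) = -1.6449
c = −½·[z(H) + z(FA)] = −0.5 × (0.3186 + (-1.6449)) = 0.66315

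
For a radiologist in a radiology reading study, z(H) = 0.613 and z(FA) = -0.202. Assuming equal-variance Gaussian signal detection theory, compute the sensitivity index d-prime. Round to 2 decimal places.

d' = z(H) − z(FA) = 0.613 − (-0.202) = 0.815

d-prime = 0.82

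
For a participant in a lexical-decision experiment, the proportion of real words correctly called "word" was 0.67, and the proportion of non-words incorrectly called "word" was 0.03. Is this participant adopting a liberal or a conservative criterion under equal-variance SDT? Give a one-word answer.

conservative

z(H) = 0.440, z(FA) = -1.881
c = −½·(z(H) + z(FA)) = 0.7205
c > 0 → conservative criterion (biased toward responding “no”).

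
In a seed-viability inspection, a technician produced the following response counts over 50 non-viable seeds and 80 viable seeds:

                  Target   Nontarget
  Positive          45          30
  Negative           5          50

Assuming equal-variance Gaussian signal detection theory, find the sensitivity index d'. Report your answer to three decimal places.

H = 45/50 = 0.9000
FA = 30/80 = 0.3750
Φ⁻¹(0.9000) = 1.2816, Φ⁻¹(0.3750) = -0.3186
d' = z(H) − z(FA) = 1.2816 − (-0.3186) = 1.6002

d' = 1.600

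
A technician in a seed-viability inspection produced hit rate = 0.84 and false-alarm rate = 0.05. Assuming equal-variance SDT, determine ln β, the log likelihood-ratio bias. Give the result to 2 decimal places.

ln β = 0.86

z(H) = 0.994
z(FA) = -1.645
ln β = −½·[z(H)² − z(FA)²] = −0.5 × (0.988 − 2.706) = 0.859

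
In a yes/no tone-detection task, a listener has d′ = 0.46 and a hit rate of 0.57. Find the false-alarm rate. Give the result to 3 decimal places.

false-alarm rate = 0.388

z(hit rate) = z(0.57) = 0.1764
z(FA) = z(H) − d' = 0.1764 − 0.46 = -0.2836
false-alarm rate = Φ(-0.2836) = 0.3884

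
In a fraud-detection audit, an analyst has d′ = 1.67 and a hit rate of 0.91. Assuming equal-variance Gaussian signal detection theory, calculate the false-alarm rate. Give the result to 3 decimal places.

z(hit rate) = z(0.91) = 1.3408
z(FA) = z(H) − d' = 1.3408 − 1.67 = -0.3292
false-alarm rate = Φ(-0.3292) = 0.3710

false-alarm rate = 0.371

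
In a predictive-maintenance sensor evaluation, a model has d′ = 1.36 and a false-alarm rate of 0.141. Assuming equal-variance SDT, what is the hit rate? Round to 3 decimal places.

z(false-alarm rate) = z(0.141) = -1.0758
z(H) = z(FA) + d' = -1.0758 + 1.36 = 0.2842
hit rate = Φ(0.2842) = 0.6119

hit rate = 0.612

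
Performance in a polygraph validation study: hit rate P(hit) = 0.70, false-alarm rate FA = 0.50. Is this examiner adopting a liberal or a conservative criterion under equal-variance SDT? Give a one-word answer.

z(H) = 0.524, z(FA) = 0.000
c = −½·(z(H) + z(FA)) = -0.262
c < 0 → liberal criterion (biased toward responding “yes”).

liberal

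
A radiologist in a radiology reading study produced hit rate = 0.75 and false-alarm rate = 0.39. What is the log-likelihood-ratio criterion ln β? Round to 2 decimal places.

z(H) = z(0.75) = 0.674
z(FA) = z(0.39) = -0.279
ln β = −½·[z(H)² − z(FA)²] = −0.5 × (0.454 − 0.078) = -0.188

ln β = -0.19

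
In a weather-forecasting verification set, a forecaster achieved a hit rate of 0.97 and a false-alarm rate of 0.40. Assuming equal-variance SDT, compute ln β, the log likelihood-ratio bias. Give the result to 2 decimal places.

ln β = -1.74

Φ⁻¹(H) = Φ⁻¹(0.97) = 1.881
Φ⁻¹(FA) = Φ⁻¹(0.40) = -0.253
ln β = −½·[z(H)² − z(FA)²] = −0.5 × (3.538 − 0.064) = -1.737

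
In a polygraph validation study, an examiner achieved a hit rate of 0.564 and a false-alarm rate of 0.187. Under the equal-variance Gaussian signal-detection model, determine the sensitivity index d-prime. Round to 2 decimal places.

z(H) = z(0.564) = 0.1611
z(FA) = z(0.187) = -0.8890
d' = z(H) − z(FA) = 0.1611 − (-0.8890) = 1.0501

d-prime = 1.05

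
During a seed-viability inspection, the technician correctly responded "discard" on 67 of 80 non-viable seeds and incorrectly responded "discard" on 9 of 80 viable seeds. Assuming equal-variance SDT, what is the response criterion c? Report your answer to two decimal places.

c = 0.11

H = 67/80 = 0.8375
FA = 9/80 = 0.1125
Φ⁻¹(H) = 0.984
Φ⁻¹(FA) = -1.213
c = −½·[z(H) + z(FA)] = −0.5 × (0.984 + (-1.213)) = 0.1145
c > 0: the technician has a conservative response bias.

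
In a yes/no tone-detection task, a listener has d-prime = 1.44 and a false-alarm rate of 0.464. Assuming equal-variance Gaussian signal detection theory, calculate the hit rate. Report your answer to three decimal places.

hit rate = 0.911

z(false-alarm rate) = z(0.464) = -0.0904
z(H) = z(FA) + d' = -0.0904 + 1.44 = 1.3496
hit rate = Φ(1.3496) = 0.9114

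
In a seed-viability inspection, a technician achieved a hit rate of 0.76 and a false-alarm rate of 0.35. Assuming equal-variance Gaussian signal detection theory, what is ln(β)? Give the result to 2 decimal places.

ln β = -0.18

Φ⁻¹(0.76) = 0.706, Φ⁻¹(0.35) = -0.385
ln β = −½·[z(H)² − z(FA)²] = −0.5 × (0.498 − 0.148) = -0.175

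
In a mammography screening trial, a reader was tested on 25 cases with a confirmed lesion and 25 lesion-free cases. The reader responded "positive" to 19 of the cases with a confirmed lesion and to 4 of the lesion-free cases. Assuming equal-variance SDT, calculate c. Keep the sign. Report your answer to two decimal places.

H = 19/25 = 0.7600
FA = 4/25 = 0.1600
z(0.7600) = 0.706, z(0.1600) = -0.994
c = −½·[z(H) + z(FA)] = −0.5 × (0.706 + (-0.994)) = 0.144
c > 0: the reader has a conservative response bias.

c = 0.14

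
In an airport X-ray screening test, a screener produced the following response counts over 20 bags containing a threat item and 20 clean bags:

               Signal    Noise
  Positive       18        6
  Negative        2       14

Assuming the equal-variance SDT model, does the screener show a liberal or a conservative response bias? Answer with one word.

z(H) = 1.282, z(FA) = -0.524
c = −½·(z(H) + z(FA)) = -0.379
c < 0 → liberal criterion (biased toward responding “yes”).

liberal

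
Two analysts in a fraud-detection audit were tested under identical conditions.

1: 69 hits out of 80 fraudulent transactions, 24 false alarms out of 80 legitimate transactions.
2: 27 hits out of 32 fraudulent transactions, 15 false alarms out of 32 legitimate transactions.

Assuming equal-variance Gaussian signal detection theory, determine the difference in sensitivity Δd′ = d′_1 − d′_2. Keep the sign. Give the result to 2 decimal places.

Δd′ = 0.53

1: z(0.8625) = 1.092, z(0.3000) = -0.524, d' = 1.616
2: z(0.8438) = 1.010, z(0.4688) = -0.078, d' = 1.088
Δd' = d'_1 − d'_2 = 1.616 − 1.088 = 0.528
1 has the higher sensitivity.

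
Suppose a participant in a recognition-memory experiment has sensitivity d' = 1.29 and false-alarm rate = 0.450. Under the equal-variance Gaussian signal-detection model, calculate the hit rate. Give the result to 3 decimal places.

hit rate = 0.878

z(false-alarm rate) = z(0.450) = -0.1257
z(H) = z(FA) + d' = -0.1257 + 1.29 = 1.1643
hit rate = Φ(1.1643) = 0.8778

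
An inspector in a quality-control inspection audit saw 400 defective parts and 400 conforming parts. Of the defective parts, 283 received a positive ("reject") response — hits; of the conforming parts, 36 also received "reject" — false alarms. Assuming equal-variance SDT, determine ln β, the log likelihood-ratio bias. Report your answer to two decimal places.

H = 283/400 = 0.7075
FA = 36/400 = 0.0900
Φ⁻¹(0.7075) = 0.546, Φ⁻¹(0.0900) = -1.341
ln β = −½·[z(H)² − z(FA)²] = −0.5 × (0.298 − 1.798) = 0.750

ln β = 0.75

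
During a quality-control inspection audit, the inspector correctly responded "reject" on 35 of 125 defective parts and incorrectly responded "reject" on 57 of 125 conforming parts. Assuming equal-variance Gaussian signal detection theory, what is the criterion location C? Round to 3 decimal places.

C = 0.347

H = 35/125 = 0.2800
FA = 57/125 = 0.4560
z(0.2800) = -0.5828, z(0.4560) = -0.1105
c = −½·[z(H) + z(FA)] = −0.5 × (-0.5828 + (-0.1105)) = 0.34665
c > 0: the inspector has a conservative response bias.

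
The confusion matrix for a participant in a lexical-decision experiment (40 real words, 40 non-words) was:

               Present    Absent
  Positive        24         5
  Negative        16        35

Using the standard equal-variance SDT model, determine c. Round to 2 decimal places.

H = 24/40 = 0.6000
FA = 5/40 = 0.1250
z(H) = 0.2533
z(FA) = -1.1503
c = −½·[z(H) + z(FA)] = −0.5 × (0.2533 + (-1.1503)) = 0.4485
c > 0: the participant has a conservative response bias.

c = 0.45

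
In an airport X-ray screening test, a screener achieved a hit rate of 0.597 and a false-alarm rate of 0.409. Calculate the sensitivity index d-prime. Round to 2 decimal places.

z(H) = z(0.597) = 0.246
z(FA) = z(0.409) = -0.230
d' = z(H) − z(FA) = 0.246 − (-0.230) = 0.476

d-prime = 0.48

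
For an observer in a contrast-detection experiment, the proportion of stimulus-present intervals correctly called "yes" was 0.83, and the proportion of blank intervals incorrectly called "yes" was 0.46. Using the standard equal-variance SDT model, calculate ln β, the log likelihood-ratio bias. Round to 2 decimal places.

z(H) = 0.954
z(FA) = -0.100
ln β = −½·[z(H)² − z(FA)²] = −0.5 × (0.910 − 0.010) = -0.450

ln β = -0.45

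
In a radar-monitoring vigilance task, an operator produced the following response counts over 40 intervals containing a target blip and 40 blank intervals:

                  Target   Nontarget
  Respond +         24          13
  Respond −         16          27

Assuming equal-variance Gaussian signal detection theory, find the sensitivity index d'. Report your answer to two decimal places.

H = 24/40 = 0.6000
FA = 13/40 = 0.3250
z(H) = z(0.6000) = 0.253
z(FA) = z(0.3250) = -0.454
d' = z(H) − z(FA) = 0.253 − (-0.454) = 0.707

d' = 0.71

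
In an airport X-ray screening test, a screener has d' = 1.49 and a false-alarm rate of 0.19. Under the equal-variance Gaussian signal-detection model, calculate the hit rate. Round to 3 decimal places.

z(false-alarm rate) = z(0.19) = -0.8779
z(H) = z(FA) + d' = -0.8779 + 1.49 = 0.6121
hit rate = Φ(0.6121) = 0.7298

hit rate = 0.730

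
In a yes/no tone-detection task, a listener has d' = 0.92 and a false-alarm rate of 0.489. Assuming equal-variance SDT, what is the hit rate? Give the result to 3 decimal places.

z(false-alarm rate) = z(0.489) = -0.0276
z(H) = z(FA) + d' = -0.0276 + 0.92 = 0.8924
hit rate = Φ(0.8924) = 0.8139

hit rate = 0.814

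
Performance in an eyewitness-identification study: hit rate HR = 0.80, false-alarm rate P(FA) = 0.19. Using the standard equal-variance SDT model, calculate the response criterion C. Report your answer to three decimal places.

C = 0.018

Φ⁻¹(0.80) = 0.8416, Φ⁻¹(0.19) = -0.8779
c = −½·[z(H) + z(FA)] = −0.5 × (0.8416 + (-0.8779)) = 0.01815
c > 0: the witness has a conservative response bias.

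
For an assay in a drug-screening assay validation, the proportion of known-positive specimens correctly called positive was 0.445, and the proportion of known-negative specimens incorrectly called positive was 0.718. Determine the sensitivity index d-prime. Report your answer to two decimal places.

z(H) = z(0.445) = -0.1383
z(FA) = z(0.718) = 0.5769
d' = z(H) − z(FA) = -0.1383 − 0.5769 = -0.7152

d-prime = -0.72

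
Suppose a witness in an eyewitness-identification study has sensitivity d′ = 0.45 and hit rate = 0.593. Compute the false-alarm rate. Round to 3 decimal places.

z(hit rate) = z(0.593) = 0.2353
z(FA) = z(H) − d' = 0.2353 − 0.45 = -0.2147
false-alarm rate = Φ(-0.2147) = 0.4150

false-alarm rate = 0.415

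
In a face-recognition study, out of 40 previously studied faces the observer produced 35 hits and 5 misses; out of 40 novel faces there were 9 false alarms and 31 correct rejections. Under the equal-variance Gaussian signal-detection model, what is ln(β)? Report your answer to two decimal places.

ln β = -0.38

H = 35/40 = 0.8750
FA = 9/40 = 0.2250
z(H) = 1.150
z(FA) = -0.755
ln β = −½·[z(H)² − z(FA)²] = −0.5 × (1.323 − 0.570) = -0.3765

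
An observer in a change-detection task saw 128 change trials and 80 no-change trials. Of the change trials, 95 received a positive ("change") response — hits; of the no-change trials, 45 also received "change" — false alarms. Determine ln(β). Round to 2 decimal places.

ln β = -0.20

H = 95/128 = 0.7422
FA = 45/80 = 0.5625
z(0.7422) = 0.650, z(0.5625) = 0.157
ln β = −½·[z(H)² − z(FA)²] = −0.5 × (0.423 − 0.025) = -0.199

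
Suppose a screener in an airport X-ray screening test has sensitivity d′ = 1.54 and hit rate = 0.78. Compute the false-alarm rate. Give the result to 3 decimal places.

false-alarm rate = 0.221

z(hit rate) = z(0.78) = 0.7722
z(FA) = z(H) − d' = 0.7722 − 1.54 = -0.7678
false-alarm rate = Φ(-0.7678) = 0.2213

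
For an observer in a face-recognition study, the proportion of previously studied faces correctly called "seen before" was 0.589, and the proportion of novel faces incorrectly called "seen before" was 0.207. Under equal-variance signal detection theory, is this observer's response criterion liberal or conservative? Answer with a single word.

z(H) = 0.225, z(FA) = -0.817
c = −½·(z(H) + z(FA)) = 0.296
c > 0 → conservative criterion (biased toward responding “no”).

conservative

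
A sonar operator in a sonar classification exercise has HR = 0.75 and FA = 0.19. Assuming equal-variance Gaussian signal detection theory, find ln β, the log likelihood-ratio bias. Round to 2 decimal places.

Φ⁻¹(H) = Φ⁻¹(0.75) = 0.674
Φ⁻¹(FA) = Φ⁻¹(0.19) = -0.878
ln β = −½·[z(H)² − z(FA)²] = −0.5 × (0.454 − 0.771) = 0.1585

ln β = 0.16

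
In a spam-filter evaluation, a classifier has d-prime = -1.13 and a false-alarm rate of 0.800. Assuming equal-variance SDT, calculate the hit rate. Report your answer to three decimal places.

hit rate = 0.387

z(false-alarm rate) = z(0.800) = 0.8416
z(H) = z(FA) + d' = 0.8416 + (-1.13) = -0.2884
hit rate = Φ(-0.2884) = 0.3865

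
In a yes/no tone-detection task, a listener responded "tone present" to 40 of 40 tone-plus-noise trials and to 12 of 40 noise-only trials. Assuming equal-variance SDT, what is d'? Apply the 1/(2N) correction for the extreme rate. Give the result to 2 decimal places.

d' = 2.77

The hit rate is 40/40 = 1, so apply the 1/(2N) correction: H → 1 − 1/(2·40) = 0.98750.
z(H) = z(0.98750) = 2.241
z(FA) = z(0.30000) = -0.524
d' = 2.241 − (-0.524) = 2.765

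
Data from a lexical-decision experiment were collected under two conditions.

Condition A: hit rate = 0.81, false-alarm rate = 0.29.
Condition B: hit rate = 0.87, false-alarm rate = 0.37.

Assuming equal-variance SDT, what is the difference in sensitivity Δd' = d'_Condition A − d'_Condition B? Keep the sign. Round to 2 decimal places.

Δd' = -0.03

Condition A: z(0.81) = 0.878, z(0.29) = -0.553, d' = 1.431
Condition B: z(0.87) = 1.126, z(0.37) = -0.332, d' = 1.458
Δd' = d'_Condition A − d'_Condition B = 1.431 − 1.458 = -0.027
Condition B has the higher sensitivity.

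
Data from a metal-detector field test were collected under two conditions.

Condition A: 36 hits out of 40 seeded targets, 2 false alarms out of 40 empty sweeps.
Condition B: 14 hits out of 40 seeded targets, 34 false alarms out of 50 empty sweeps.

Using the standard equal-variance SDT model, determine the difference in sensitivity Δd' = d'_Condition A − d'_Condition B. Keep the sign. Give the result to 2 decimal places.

Condition A: z(0.9000) = 1.282, z(0.0500) = -1.645, d' = 2.927
Condition B: z(0.3500) = -0.385, z(0.6800) = 0.468, d' = -0.853
Δd' = d'_Condition A − d'_Condition B = 2.927 − (-0.853) = 3.780
Condition A has the higher sensitivity.

Δd' = 3.78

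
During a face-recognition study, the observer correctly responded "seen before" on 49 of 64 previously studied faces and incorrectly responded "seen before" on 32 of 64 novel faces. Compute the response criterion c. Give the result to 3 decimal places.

c = -0.362

H = 49/64 = 0.7656
FA = 32/64 = 0.5000
z(H) = 0.7244
z(FA) = 0.0000
c = −½·[z(H) + z(FA)] = −0.5 × (0.7244 + 0.0000) = -0.3622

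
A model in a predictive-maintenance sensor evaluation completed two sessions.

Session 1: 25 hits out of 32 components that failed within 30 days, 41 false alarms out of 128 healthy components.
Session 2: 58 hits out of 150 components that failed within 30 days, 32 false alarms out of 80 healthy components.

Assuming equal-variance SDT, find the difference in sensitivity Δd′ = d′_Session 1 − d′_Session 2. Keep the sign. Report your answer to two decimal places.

Session 1: z(0.7812) = 0.776, z(0.3203) = -0.467, d' = 1.243
Session 2: z(0.3867) = -0.288, z(0.4000) = -0.253, d' = -0.035
Δd' = d'_Session 1 − d'_Session 2 = 1.243 − (-0.035) = 1.278
Session 1 has the higher sensitivity.

Δd′ = 1.28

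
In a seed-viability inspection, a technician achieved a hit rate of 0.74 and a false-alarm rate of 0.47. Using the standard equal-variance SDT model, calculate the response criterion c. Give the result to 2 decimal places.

c = -0.28

Φ⁻¹(0.74) = 0.643, Φ⁻¹(0.47) = -0.075
c = −½·[z(H) + z(FA)] = −0.5 × (0.643 + (-0.075)) = -0.284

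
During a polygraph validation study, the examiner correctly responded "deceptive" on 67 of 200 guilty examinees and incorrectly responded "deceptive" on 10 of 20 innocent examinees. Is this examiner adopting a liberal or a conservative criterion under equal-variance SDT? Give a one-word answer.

z(H) = -0.426, z(FA) = 0.000
c = −½·(z(H) + z(FA)) = 0.213
c > 0 → conservative criterion (biased toward responding “no”).

conservative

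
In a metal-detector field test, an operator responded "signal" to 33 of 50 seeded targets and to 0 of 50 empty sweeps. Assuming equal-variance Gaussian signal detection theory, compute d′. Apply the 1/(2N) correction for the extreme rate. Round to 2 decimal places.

d′ = 2.74

The false-alarm rate is 0/50 = 0, so apply the 1/(2N) correction: FA → 1/(2·50) = 0.01000.
z(H) = z(0.66000) = 0.412
z(FA) = z(0.01000) = -2.326
d' = 0.412 − (-2.326) = 2.738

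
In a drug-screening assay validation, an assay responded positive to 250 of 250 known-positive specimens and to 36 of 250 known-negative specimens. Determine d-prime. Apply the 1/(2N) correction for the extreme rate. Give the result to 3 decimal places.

The hit rate is 250/250 = 1, so apply the 1/(2N) correction: H → 1 − 1/(2·250) = 0.99800.
z(H) = z(0.99800) = 2.8782
z(FA) = z(0.14400) = -1.0625
d' = 2.8782 − (-1.0625) = 3.9407

d-prime = 3.941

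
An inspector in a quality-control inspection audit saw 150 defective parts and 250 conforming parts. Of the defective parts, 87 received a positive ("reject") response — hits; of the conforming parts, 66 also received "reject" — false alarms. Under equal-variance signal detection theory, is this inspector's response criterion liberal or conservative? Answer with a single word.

z(H) = 0.202, z(FA) = -0.631
c = −½·(z(H) + z(FA)) = 0.2145
c > 0 → conservative criterion (biased toward responding “no”).

conservative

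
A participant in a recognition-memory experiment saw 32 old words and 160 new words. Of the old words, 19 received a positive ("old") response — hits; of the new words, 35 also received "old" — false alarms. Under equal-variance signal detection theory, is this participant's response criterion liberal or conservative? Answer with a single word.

conservative

z(H) = 0.237, z(FA) = -0.776
c = −½·(z(H) + z(FA)) = 0.2695
c > 0 → conservative criterion (biased toward responding “no”).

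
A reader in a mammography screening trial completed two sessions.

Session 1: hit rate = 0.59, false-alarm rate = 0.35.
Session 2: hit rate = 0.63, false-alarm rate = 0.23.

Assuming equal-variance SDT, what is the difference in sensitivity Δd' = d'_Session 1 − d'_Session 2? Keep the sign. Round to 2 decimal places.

Δd' = -0.46

Session 1: z(0.59) = 0.228, z(0.35) = -0.385, d' = 0.613
Session 2: z(0.63) = 0.332, z(0.23) = -0.739, d' = 1.071
Δd' = d'_Session 1 − d'_Session 2 = 0.613 − 1.071 = -0.458
Session 2 has the higher sensitivity.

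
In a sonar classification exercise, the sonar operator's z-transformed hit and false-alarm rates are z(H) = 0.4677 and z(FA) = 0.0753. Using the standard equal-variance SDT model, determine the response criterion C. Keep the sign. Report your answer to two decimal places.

c = −½·[z(H) + z(FA)] = −½·(0.4677 + 0.0753) = -0.2715
c < 0: the sonar operator has a liberal response bias.

C = -0.27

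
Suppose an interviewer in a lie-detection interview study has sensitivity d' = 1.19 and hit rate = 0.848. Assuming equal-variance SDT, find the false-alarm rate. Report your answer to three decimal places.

false-alarm rate = 0.436

z(hit rate) = z(0.848) = 1.0279
z(FA) = z(H) − d' = 1.0279 − 1.19 = -0.1621
false-alarm rate = Φ(-0.1621) = 0.4356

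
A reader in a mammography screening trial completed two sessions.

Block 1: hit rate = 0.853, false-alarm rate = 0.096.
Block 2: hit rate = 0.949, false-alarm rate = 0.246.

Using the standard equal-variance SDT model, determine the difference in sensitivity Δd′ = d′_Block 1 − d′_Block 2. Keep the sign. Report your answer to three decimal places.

Δd′ = 0.032

Block 1: z(0.853) = 1.0494, z(0.096) = -1.3047, d' = 2.3541
Block 2: z(0.949) = 1.6352, z(0.246) = -0.6871, d' = 2.3223
Δd' = d'_Block 1 − d'_Block 2 = 2.3541 − 2.3223 = 0.0318
Block 1 has the higher sensitivity.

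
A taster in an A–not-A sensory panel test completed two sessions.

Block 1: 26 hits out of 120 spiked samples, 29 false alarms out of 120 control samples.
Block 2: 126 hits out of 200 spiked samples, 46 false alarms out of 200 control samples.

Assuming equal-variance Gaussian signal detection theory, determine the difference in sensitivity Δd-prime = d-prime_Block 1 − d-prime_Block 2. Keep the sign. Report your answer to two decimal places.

Δd-prime = -1.15

Block 1: z(0.2167) = -0.783, z(0.2417) = -0.701, d' = -0.082
Block 2: z(0.6300) = 0.332, z(0.2300) = -0.739, d' = 1.071
Δd' = d'_Block 1 − d'_Block 2 = -0.082 − 1.071 = -1.153
Block 2 has the higher sensitivity.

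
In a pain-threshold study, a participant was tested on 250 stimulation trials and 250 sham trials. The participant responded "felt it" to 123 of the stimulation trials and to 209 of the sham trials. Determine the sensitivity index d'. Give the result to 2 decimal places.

d' = -1.00

H = 123/250 = 0.4920
FA = 209/250 = 0.8360
z(H) = z(0.4920) = -0.0201
z(FA) = z(0.8360) = 0.9782
d' = z(H) − z(FA) = -0.0201 − 0.9782 = -0.9983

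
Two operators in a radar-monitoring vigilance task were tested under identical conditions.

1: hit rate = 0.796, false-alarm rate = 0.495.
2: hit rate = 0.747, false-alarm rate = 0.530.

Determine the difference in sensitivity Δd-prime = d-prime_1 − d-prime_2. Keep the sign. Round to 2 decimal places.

Δd-prime = 0.25

1: z(0.796) = 0.827, z(0.495) = -0.013, d' = 0.840
2: z(0.747) = 0.665, z(0.530) = 0.075, d' = 0.590
Δd' = d'_1 − d'_2 = 0.840 − 0.590 = 0.250
1 has the higher sensitivity.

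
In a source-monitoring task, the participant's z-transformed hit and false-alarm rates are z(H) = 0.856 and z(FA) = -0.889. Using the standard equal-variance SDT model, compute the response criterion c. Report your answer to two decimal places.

c = 0.02

c = −½·[z(H) + z(FA)] = −½·(0.856 + (-0.889)) = 0.0165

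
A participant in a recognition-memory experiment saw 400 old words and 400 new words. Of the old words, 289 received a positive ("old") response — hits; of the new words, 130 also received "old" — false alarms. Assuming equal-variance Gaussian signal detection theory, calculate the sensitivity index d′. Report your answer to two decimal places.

d′ = 1.04

H = 289/400 = 0.7225
FA = 130/400 = 0.3250
z(H) = z(0.7225) = 0.590
z(FA) = z(0.3250) = -0.454
d' = z(H) − z(FA) = 0.590 − (-0.454) = 1.044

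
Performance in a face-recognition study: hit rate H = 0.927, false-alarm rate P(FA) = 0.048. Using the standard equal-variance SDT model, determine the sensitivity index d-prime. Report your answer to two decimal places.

d-prime = 3.12

z(0.927) = 1.454, z(0.048) = -1.665
d' = z(H) − z(FA) = 1.454 − (-1.665) = 3.119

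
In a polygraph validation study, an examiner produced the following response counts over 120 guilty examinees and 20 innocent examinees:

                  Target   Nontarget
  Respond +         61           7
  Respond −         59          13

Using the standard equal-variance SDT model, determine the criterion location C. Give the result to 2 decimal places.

C = 0.18

H = 61/120 = 0.5083
FA = 7/20 = 0.3500
z(H) = z(0.5083) = 0.021
z(FA) = z(0.3500) = -0.385
c = −½·[z(H) + z(FA)] = −0.5 × (0.021 + (-0.385)) = 0.182
c > 0: the examiner has a conservative response bias.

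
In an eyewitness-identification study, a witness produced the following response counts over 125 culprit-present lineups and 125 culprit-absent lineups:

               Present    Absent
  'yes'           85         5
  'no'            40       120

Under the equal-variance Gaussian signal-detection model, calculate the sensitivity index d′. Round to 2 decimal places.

H = 85/125 = 0.6800
FA = 5/125 = 0.0400
Φ⁻¹(0.6800) = 0.468, Φ⁻¹(0.0400) = -1.751
d' = z(H) − z(FA) = 0.468 − (-1.751) = 2.219

d′ = 2.22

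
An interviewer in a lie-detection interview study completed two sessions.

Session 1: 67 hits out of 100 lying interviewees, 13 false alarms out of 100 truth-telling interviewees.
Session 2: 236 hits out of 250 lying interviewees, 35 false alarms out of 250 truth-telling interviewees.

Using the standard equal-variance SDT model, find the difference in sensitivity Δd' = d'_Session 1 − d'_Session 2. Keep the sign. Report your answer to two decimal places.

Δd' = -1.10

Session 1: z(0.6700) = 0.440, z(0.1300) = -1.126, d' = 1.566
Session 2: z(0.9440) = 1.589, z(0.1400) = -1.080, d' = 2.669
Δd' = d'_Session 1 − d'_Session 2 = 1.566 − 2.669 = -1.103
Session 2 has the higher sensitivity.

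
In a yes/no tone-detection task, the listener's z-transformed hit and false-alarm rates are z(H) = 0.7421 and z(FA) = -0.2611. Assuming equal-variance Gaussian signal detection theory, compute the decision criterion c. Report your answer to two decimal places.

c = −½·[z(H) + z(FA)] = −½·(0.7421 + (-0.2611)) = -0.2405
c < 0: the listener has a liberal response bias.

c = -0.24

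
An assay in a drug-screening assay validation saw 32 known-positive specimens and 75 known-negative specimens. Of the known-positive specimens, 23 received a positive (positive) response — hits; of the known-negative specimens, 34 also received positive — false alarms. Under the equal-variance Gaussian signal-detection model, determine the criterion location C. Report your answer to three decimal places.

C = -0.231

H = 23/32 = 0.7188
FA = 34/75 = 0.4533
Φ⁻¹(H) = 0.5793
Φ⁻¹(FA) = -0.1173
c = −½·[z(H) + z(FA)] = −0.5 × (0.5793 + (-0.1173)) = -0.2310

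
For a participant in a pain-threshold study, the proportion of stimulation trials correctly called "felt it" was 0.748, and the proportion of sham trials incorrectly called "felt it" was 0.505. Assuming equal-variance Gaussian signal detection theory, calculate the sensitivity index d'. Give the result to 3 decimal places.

d' = 0.656

z(0.748) = 0.6682, z(0.505) = 0.0125
d' = z(H) − z(FA) = 0.6682 − 0.0125 = 0.6557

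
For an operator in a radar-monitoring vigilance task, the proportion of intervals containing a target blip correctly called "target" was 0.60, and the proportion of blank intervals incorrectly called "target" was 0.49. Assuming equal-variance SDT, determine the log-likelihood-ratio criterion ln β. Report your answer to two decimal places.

z(H) = z(0.60) = 0.253
z(FA) = z(0.49) = -0.025
ln β = −½·[z(H)² − z(FA)²] = −0.5 × (0.064 − 0.001) = -0.0315

ln β = -0.03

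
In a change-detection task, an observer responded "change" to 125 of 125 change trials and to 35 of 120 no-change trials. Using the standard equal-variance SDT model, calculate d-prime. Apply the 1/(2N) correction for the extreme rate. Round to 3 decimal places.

d-prime = 3.201

The hit rate is 125/125 = 1, so apply the 1/(2N) correction: H → 1 − 1/(2·125) = 0.99600.
z(H) = z(0.99600) = 2.6521
z(FA) = z(0.29167) = -0.5485
d' = 2.6521 − (-0.5485) = 3.2006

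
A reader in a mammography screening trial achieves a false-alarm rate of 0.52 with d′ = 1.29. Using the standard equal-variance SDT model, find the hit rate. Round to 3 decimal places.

hit rate = 0.910

z(false-alarm rate) = z(0.52) = 0.0502
z(H) = z(FA) + d' = 0.0502 + 1.29 = 1.3402
hit rate = Φ(1.3402) = 0.9099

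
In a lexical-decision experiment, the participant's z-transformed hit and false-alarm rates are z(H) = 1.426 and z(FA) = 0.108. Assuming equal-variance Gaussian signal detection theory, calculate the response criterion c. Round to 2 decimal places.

c = −½·[z(H) + z(FA)] = −½·(1.426 + 0.108) = -0.767
c < 0: the participant has a liberal response bias.

c = -0.77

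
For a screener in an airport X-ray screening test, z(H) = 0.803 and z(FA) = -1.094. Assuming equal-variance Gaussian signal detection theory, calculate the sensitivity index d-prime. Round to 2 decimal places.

d-prime = 1.90

d' = z(H) − z(FA) = 0.803 − (-1.094) = 1.897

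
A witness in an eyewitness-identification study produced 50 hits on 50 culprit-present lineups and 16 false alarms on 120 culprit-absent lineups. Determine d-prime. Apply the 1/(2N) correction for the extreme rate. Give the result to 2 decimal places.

d-prime = 3.44

The hit rate is 50/50 = 1, so apply the 1/(2N) correction: H → 1 − 1/(2·50) = 0.99000.
z(H) = z(0.99000) = 2.326
z(FA) = z(0.13333) = -1.111
d' = 2.326 − (-1.111) = 3.437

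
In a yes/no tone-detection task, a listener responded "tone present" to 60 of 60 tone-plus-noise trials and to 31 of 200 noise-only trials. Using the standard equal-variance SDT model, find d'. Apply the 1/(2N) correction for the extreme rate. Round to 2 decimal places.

d' = 3.41

The hit rate is 60/60 = 1, so apply the 1/(2N) correction: H → 1 − 1/(2·60) = 0.99167.
z(H) = z(0.99167) = 2.394
z(FA) = z(0.15500) = -1.015
d' = 2.394 − (-1.015) = 3.409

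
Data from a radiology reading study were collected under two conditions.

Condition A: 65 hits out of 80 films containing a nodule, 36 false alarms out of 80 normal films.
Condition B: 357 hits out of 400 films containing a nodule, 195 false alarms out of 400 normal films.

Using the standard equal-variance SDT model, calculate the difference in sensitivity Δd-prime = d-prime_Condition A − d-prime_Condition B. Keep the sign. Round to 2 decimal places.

Condition A: z(0.8125) = 0.887, z(0.4500) = -0.126, d' = 1.013
Condition B: z(0.8925) = 1.240, z(0.4875) = -0.031, d' = 1.271
Δd' = d'_Condition A − d'_Condition B = 1.013 − 1.271 = -0.258
Condition B has the higher sensitivity.

Δd-prime = -0.26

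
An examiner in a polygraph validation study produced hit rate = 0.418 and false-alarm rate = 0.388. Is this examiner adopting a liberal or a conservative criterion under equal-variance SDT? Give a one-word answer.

conservative

z(H) = -0.207, z(FA) = -0.285
c = −½·(z(H) + z(FA)) = 0.246
c > 0 → conservative criterion (biased toward responding “no”).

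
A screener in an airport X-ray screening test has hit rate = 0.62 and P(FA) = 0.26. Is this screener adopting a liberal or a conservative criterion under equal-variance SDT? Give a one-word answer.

conservative

z(H) = 0.305, z(FA) = -0.643
c = −½·(z(H) + z(FA)) = 0.169
c > 0 → conservative criterion (biased toward responding “no”).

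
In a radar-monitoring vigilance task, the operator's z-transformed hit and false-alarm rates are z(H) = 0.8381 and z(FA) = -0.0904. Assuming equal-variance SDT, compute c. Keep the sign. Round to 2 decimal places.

c = -0.37

c = −½·[z(H) + z(FA)] = −½·(0.8381 + (-0.0904)) = -0.37385
c < 0: the operator has a liberal response bias.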